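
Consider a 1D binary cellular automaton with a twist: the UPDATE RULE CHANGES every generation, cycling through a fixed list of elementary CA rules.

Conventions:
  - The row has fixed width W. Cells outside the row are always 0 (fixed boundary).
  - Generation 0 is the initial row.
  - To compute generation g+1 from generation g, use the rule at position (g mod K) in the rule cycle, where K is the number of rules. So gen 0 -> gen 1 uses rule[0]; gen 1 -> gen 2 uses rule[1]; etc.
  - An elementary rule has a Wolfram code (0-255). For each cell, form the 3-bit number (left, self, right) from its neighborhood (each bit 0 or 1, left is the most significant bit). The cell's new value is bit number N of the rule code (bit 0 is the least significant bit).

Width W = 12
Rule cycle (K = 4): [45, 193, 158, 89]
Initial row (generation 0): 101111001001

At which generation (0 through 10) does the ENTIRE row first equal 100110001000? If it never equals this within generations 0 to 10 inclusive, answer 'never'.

Answer: 5

Derivation:
Gen 0: 101111001001
Gen 1 (rule 45): 111000001001
Gen 2 (rule 193): 011011100000
Gen 3 (rule 158): 110011010000
Gen 4 (rule 89): 111011001111
Gen 5 (rule 45): 100110001000
Gen 6 (rule 193): 000010100011
Gen 7 (rule 158): 000110110110
Gen 8 (rule 89): 110110110111
Gen 9 (rule 45): 101101101100
Gen 10 (rule 193): 000100100101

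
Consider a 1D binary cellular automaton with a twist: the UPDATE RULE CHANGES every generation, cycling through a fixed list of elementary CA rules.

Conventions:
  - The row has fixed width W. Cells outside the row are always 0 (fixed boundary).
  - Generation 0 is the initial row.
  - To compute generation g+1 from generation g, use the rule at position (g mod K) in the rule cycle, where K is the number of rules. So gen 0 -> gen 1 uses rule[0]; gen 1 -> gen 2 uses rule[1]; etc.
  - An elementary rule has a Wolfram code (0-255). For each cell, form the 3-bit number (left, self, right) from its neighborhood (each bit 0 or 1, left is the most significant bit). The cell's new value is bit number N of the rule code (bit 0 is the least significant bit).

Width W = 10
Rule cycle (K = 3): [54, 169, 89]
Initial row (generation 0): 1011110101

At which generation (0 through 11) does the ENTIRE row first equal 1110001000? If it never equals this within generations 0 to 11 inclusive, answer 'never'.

Gen 0: 1011110101
Gen 1 (rule 54): 1100001111
Gen 2 (rule 169): 1001101110
Gen 3 (rule 89): 0101101011
Gen 4 (rule 54): 1110011100
Gen 5 (rule 169): 1100011001
Gen 6 (rule 89): 1111011100
Gen 7 (rule 54): 0000100010
Gen 8 (rule 169): 1110001000
Gen 9 (rule 89): 1011100111
Gen 10 (rule 54): 1100011000
Gen 11 (rule 169): 1001010011

Answer: 8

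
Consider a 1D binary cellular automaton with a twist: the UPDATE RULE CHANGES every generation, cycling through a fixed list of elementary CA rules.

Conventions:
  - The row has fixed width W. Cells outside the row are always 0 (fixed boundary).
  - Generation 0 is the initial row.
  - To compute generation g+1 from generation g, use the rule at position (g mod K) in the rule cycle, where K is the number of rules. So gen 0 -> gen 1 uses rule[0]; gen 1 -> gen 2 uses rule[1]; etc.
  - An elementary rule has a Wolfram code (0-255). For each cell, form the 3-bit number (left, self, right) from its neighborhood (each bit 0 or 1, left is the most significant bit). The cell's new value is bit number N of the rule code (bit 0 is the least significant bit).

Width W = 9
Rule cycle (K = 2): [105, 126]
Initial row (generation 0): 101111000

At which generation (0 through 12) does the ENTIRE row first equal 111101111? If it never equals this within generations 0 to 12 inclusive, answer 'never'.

Answer: 6

Derivation:
Gen 0: 101111000
Gen 1 (rule 105): 011001011
Gen 2 (rule 126): 111111111
Gen 3 (rule 105): 100000001
Gen 4 (rule 126): 110000011
Gen 5 (rule 105): 110111011
Gen 6 (rule 126): 111101111
Gen 7 (rule 105): 100111001
Gen 8 (rule 126): 111101111
Gen 9 (rule 105): 100111001
Gen 10 (rule 126): 111101111
Gen 11 (rule 105): 100111001
Gen 12 (rule 126): 111101111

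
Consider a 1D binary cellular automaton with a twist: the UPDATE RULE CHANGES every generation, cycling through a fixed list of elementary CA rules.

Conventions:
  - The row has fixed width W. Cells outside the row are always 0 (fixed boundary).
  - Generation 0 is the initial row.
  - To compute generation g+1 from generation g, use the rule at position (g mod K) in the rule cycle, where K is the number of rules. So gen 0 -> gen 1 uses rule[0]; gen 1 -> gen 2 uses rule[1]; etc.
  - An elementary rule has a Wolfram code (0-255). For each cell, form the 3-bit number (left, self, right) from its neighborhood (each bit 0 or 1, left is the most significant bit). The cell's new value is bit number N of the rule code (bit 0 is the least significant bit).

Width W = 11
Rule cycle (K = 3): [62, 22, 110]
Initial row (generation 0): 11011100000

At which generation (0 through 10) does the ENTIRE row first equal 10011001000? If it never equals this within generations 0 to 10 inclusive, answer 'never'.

Answer: 3

Derivation:
Gen 0: 11011100000
Gen 1 (rule 62): 10110010000
Gen 2 (rule 22): 10001111000
Gen 3 (rule 110): 10011001000
Gen 4 (rule 62): 11110111100
Gen 5 (rule 22): 00000000010
Gen 6 (rule 110): 00000000110
Gen 7 (rule 62): 00000001101
Gen 8 (rule 22): 00000010001
Gen 9 (rule 110): 00000110011
Gen 10 (rule 62): 00001101110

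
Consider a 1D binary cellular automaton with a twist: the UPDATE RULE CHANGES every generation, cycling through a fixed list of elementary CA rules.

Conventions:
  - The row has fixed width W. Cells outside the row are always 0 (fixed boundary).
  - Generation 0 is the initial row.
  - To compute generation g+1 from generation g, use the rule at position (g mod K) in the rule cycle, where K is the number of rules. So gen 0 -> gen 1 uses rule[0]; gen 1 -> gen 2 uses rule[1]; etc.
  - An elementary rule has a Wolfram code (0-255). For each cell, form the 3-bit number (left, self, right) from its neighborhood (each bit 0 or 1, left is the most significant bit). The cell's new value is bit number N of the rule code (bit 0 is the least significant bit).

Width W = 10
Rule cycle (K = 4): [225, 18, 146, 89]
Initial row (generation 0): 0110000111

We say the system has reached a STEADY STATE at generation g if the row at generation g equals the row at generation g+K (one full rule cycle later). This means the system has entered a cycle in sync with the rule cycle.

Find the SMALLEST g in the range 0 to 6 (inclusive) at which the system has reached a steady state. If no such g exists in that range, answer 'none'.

Gen 0: 0110000111
Gen 1 (rule 225): 0010110011
Gen 2 (rule 18): 0100001100
Gen 3 (rule 146): 1010010010
Gen 4 (rule 89): 0001001001
Gen 5 (rule 225): 1100000000
Gen 6 (rule 18): 0010000000
Gen 7 (rule 146): 0101000000
Gen 8 (rule 89): 0000111111
Gen 9 (rule 225): 1110011111
Gen 10 (rule 18): 0001100000

Answer: none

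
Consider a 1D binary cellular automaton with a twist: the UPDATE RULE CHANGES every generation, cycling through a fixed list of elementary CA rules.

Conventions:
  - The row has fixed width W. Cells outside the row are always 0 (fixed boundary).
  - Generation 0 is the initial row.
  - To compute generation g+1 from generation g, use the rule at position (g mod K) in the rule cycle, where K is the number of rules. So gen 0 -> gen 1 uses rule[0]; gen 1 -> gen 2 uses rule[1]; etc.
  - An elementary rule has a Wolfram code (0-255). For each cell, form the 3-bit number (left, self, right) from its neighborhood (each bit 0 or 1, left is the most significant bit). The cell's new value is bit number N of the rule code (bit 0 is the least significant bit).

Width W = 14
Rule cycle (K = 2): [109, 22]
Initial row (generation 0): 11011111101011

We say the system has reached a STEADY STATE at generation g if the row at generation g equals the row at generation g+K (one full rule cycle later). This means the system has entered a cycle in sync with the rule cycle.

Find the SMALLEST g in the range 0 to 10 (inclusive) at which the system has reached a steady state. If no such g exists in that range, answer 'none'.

Gen 0: 11011111101011
Gen 1 (rule 109): 11110000111111
Gen 2 (rule 22): 00001001000000
Gen 3 (rule 109): 11101001011111
Gen 4 (rule 22): 00001111000000
Gen 5 (rule 109): 11101001011111
Gen 6 (rule 22): 00001111000000
Gen 7 (rule 109): 11101001011111
Gen 8 (rule 22): 00001111000000
Gen 9 (rule 109): 11101001011111
Gen 10 (rule 22): 00001111000000
Gen 11 (rule 109): 11101001011111
Gen 12 (rule 22): 00001111000000

Answer: 3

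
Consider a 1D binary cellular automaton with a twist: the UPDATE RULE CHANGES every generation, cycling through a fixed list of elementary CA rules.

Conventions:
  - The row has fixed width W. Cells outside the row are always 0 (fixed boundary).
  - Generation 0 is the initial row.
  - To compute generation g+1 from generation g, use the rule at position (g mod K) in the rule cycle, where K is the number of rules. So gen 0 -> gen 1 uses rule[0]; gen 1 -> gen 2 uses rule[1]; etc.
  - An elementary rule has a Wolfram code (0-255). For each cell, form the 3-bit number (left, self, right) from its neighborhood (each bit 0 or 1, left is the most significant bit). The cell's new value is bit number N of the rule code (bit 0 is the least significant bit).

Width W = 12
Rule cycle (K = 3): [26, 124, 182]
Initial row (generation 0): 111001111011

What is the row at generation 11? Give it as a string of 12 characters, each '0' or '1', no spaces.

Gen 0: 111001111011
Gen 1 (rule 26): 100111000010
Gen 2 (rule 124): 110101100011
Gen 3 (rule 182): 001110010100
Gen 4 (rule 26): 011001100010
Gen 5 (rule 124): 011101110011
Gen 6 (rule 182): 101010101100
Gen 7 (rule 26): 000000001010
Gen 8 (rule 124): 000000001111
Gen 9 (rule 182): 000000010110
Gen 10 (rule 26): 000000100101
Gen 11 (rule 124): 000000110111

Answer: 000000110111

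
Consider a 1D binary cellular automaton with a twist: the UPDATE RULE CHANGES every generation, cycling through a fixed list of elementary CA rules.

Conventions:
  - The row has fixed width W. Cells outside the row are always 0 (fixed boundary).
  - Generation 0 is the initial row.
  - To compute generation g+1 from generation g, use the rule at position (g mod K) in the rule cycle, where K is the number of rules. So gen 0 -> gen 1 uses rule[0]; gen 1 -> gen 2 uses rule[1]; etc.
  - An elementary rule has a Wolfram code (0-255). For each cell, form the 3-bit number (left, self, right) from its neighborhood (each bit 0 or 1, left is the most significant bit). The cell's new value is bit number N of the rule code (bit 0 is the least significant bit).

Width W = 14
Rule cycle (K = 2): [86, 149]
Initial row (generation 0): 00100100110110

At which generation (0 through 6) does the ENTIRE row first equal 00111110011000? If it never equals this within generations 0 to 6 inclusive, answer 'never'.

Gen 0: 00100100110110
Gen 1 (rule 86): 01111111010011
Gen 2 (rule 149): 00111110011000
Gen 3 (rule 86): 01000011101100
Gen 4 (rule 149): 01111001000011
Gen 5 (rule 86): 10001111100101
Gen 6 (rule 149): 11100111010101

Answer: 2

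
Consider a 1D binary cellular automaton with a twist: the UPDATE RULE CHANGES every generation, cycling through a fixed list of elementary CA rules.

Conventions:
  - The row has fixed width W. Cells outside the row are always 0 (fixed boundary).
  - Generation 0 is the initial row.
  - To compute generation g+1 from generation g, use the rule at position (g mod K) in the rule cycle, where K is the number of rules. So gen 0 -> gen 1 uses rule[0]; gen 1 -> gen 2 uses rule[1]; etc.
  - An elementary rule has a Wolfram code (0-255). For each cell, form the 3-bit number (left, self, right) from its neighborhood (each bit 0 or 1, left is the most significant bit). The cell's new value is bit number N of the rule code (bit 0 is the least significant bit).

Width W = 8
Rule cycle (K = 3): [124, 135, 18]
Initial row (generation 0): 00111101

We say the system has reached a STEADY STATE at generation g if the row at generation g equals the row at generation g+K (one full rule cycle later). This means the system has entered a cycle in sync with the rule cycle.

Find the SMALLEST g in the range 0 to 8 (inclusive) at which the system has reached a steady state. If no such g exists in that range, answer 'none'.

Answer: 5

Derivation:
Gen 0: 00111101
Gen 1 (rule 124): 00100111
Gen 2 (rule 135): 11101010
Gen 3 (rule 18): 00000001
Gen 4 (rule 124): 00000001
Gen 5 (rule 135): 11111111
Gen 6 (rule 18): 00000000
Gen 7 (rule 124): 00000000
Gen 8 (rule 135): 11111111
Gen 9 (rule 18): 00000000
Gen 10 (rule 124): 00000000
Gen 11 (rule 135): 11111111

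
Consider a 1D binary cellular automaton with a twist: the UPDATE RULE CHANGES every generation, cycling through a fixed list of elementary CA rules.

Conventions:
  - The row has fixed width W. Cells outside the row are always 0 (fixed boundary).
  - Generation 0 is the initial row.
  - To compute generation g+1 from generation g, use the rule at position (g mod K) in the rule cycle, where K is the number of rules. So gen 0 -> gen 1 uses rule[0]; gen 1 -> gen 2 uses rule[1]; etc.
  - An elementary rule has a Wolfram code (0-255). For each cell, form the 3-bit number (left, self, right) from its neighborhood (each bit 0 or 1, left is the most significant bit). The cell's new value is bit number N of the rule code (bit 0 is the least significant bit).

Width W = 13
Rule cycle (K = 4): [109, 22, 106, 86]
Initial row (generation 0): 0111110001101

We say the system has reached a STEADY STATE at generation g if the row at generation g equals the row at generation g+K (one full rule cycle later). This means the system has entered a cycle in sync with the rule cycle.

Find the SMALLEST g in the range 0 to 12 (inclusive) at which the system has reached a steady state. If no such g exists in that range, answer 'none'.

Answer: 7

Derivation:
Gen 0: 0111110001101
Gen 1 (rule 109): 0100010101111
Gen 2 (rule 22): 1110110100000
Gen 3 (rule 106): 1011111000000
Gen 4 (rule 86): 1000001100000
Gen 5 (rule 109): 1011101101111
Gen 6 (rule 22): 1000000000000
Gen 7 (rule 106): 0000000000000
Gen 8 (rule 86): 0000000000000
Gen 9 (rule 109): 1111111111111
Gen 10 (rule 22): 0000000000000
Gen 11 (rule 106): 0000000000000
Gen 12 (rule 86): 0000000000000
Gen 13 (rule 109): 1111111111111
Gen 14 (rule 22): 0000000000000
Gen 15 (rule 106): 0000000000000
Gen 16 (rule 86): 0000000000000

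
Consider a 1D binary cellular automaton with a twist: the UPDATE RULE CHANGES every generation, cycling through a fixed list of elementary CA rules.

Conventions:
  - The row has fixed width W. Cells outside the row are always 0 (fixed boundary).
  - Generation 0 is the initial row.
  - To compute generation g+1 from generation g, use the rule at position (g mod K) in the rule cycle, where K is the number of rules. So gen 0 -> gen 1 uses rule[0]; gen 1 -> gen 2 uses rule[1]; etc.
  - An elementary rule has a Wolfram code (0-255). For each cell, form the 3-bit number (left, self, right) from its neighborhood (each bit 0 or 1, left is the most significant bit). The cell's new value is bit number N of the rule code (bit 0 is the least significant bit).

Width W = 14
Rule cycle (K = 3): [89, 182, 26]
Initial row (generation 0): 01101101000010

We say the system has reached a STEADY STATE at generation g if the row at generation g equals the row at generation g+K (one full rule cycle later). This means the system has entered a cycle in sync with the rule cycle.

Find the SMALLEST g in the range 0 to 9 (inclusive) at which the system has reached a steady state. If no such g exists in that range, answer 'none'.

Gen 0: 01101101000010
Gen 1 (rule 89): 01101100111001
Gen 2 (rule 182): 10010011010111
Gen 3 (rule 26): 01101110000100
Gen 4 (rule 89): 01101011110011
Gen 5 (rule 182): 10011101101100
Gen 6 (rule 26): 01110001001010
Gen 7 (rule 89): 01011100100001
Gen 8 (rule 182): 11101011110011
Gen 9 (rule 26): 10000010001110
Gen 10 (rule 89): 01111001101011
Gen 11 (rule 182): 10110110011100
Gen 12 (rule 26): 00100101110010

Answer: none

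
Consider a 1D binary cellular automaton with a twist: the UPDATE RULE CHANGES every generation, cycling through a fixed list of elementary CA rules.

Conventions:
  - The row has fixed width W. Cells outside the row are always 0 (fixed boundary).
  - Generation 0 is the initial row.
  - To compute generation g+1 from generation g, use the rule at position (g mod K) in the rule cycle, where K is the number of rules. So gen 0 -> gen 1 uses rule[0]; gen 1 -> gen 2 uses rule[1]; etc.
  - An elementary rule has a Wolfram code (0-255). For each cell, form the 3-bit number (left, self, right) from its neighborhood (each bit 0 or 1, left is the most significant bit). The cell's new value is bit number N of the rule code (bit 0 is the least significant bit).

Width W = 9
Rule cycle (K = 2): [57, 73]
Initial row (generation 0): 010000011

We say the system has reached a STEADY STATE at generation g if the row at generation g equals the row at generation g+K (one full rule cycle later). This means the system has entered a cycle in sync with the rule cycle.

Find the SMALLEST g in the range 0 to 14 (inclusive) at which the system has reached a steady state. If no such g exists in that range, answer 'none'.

Answer: none

Derivation:
Gen 0: 010000011
Gen 1 (rule 57): 001111010
Gen 2 (rule 73): 101001000
Gen 3 (rule 57): 010100111
Gen 4 (rule 73): 000000101
Gen 5 (rule 57): 111110010
Gen 6 (rule 73): 100010000
Gen 7 (rule 57): 011001111
Gen 8 (rule 73): 011001001
Gen 9 (rule 57): 010100100
Gen 10 (rule 73): 000000001
Gen 11 (rule 57): 111111100
Gen 12 (rule 73): 100000101
Gen 13 (rule 57): 011110010
Gen 14 (rule 73): 010010000
Gen 15 (rule 57): 001001111
Gen 16 (rule 73): 100001001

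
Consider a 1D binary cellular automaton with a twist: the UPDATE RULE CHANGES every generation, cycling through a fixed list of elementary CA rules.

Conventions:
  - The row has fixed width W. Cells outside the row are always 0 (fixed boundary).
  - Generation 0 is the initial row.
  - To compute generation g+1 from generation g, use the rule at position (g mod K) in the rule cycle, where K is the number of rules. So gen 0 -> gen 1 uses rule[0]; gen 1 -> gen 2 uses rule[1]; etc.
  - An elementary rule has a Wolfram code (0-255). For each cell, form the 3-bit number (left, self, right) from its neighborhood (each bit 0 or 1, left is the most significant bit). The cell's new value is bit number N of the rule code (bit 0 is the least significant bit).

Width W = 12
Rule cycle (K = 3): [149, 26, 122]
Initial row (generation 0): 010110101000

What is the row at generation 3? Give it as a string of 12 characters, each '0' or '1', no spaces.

Answer: 010110110100

Derivation:
Gen 0: 010110101000
Gen 1 (rule 149): 010000101111
Gen 2 (rule 26): 101001001000
Gen 3 (rule 122): 010110110100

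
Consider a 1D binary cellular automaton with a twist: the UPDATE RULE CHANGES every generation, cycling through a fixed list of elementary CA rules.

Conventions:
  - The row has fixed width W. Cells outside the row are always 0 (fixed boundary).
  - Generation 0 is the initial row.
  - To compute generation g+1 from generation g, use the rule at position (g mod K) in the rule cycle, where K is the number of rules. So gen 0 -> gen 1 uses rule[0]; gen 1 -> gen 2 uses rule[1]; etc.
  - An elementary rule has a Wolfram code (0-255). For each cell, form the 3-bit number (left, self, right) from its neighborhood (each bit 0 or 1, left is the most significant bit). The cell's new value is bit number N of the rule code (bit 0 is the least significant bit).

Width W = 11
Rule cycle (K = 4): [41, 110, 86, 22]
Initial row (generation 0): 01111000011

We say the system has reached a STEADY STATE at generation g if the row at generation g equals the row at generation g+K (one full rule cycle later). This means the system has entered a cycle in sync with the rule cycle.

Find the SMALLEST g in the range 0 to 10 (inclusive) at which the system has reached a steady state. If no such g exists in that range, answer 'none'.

Answer: none

Derivation:
Gen 0: 01111000011
Gen 1 (rule 41): 01000011010
Gen 2 (rule 110): 11000111110
Gen 3 (rule 86): 01101000011
Gen 4 (rule 22): 10001100100
Gen 5 (rule 41): 00101000001
Gen 6 (rule 110): 01111000011
Gen 7 (rule 86): 10001100101
Gen 8 (rule 22): 11010011101
Gen 9 (rule 41): 10100010010
Gen 10 (rule 110): 11100110110
Gen 11 (rule 86): 00111010011
Gen 12 (rule 22): 01000011100
Gen 13 (rule 41): 00011010001
Gen 14 (rule 110): 00111110011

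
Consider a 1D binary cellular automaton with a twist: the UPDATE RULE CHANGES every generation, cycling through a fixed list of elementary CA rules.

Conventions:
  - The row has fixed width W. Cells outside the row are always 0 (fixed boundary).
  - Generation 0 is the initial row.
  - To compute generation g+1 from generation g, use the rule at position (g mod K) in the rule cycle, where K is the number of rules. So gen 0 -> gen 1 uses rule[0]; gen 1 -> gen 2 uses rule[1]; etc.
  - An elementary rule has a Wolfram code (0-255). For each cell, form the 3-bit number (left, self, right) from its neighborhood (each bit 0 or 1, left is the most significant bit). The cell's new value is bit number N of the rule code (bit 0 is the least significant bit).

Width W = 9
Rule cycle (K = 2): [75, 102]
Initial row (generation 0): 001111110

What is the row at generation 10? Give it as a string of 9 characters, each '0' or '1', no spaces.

Gen 0: 001111110
Gen 1 (rule 75): 111000010
Gen 2 (rule 102): 001000110
Gen 3 (rule 75): 110011110
Gen 4 (rule 102): 010100010
Gen 5 (rule 75): 100001100
Gen 6 (rule 102): 100010100
Gen 7 (rule 75): 001100001
Gen 8 (rule 102): 010100011
Gen 9 (rule 75): 100001111
Gen 10 (rule 102): 100010001

Answer: 100010001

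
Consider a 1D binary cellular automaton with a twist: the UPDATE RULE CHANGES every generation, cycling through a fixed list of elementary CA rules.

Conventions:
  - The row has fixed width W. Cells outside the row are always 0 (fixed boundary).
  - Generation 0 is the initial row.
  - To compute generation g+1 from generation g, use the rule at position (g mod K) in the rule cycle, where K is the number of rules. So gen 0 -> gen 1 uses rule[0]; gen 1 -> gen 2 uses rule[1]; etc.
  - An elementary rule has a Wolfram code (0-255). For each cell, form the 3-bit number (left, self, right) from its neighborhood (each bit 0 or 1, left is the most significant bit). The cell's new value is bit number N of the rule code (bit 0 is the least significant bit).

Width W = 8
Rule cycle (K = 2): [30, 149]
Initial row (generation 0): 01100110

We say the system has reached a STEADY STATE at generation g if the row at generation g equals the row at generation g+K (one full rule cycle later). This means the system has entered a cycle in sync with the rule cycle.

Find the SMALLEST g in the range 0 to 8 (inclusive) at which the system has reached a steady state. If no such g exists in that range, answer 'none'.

Gen 0: 01100110
Gen 1 (rule 30): 11011101
Gen 2 (rule 149): 00001001
Gen 3 (rule 30): 00011111
Gen 4 (rule 149): 11001110
Gen 5 (rule 30): 10111001
Gen 6 (rule 149): 10010101
Gen 7 (rule 30): 11110101
Gen 8 (rule 149): 01100101
Gen 9 (rule 30): 11011101
Gen 10 (rule 149): 00001001

Answer: none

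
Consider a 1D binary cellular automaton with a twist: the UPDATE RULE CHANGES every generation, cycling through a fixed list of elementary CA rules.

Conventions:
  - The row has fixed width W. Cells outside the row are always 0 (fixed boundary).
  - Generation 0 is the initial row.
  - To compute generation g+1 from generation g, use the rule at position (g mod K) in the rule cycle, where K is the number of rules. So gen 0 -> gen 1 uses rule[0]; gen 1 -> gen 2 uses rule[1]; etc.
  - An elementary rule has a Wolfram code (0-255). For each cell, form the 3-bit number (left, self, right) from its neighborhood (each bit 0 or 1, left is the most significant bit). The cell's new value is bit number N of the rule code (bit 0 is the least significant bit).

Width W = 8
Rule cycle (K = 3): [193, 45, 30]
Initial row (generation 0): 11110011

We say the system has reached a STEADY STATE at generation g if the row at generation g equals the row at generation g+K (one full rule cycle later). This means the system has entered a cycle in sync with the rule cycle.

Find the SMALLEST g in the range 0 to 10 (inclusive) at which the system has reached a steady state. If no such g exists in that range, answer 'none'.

Gen 0: 11110011
Gen 1 (rule 193): 01110001
Gen 2 (rule 45): 01000101
Gen 3 (rule 30): 11101101
Gen 4 (rule 193): 01100100
Gen 5 (rule 45): 01000101
Gen 6 (rule 30): 11101101
Gen 7 (rule 193): 01100100
Gen 8 (rule 45): 01000101
Gen 9 (rule 30): 11101101
Gen 10 (rule 193): 01100100
Gen 11 (rule 45): 01000101
Gen 12 (rule 30): 11101101
Gen 13 (rule 193): 01100100

Answer: 2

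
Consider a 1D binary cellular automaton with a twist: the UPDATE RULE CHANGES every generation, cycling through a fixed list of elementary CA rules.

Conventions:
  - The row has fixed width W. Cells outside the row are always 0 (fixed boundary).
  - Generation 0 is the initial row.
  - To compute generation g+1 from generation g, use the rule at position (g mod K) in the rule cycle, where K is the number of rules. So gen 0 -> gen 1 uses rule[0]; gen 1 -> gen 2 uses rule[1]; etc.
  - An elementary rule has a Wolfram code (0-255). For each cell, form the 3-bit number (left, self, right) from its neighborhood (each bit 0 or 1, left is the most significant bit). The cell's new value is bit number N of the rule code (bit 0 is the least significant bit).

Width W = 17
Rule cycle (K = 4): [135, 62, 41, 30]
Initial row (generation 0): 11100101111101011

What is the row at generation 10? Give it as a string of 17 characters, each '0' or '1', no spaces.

Gen 0: 11100101111101011
Gen 1 (rule 135): 01001100111001000
Gen 2 (rule 62): 11111011100111100
Gen 3 (rule 41): 10000110000100001
Gen 4 (rule 30): 11001101001110011
Gen 5 (rule 135): 00010001010100100
Gen 6 (rule 62): 00111011111111110
Gen 7 (rule 41): 10100110000000000
Gen 8 (rule 30): 10111101000000000
Gen 9 (rule 135): 10011001011111111
Gen 10 (rule 62): 11110111110000000

Answer: 11110111110000000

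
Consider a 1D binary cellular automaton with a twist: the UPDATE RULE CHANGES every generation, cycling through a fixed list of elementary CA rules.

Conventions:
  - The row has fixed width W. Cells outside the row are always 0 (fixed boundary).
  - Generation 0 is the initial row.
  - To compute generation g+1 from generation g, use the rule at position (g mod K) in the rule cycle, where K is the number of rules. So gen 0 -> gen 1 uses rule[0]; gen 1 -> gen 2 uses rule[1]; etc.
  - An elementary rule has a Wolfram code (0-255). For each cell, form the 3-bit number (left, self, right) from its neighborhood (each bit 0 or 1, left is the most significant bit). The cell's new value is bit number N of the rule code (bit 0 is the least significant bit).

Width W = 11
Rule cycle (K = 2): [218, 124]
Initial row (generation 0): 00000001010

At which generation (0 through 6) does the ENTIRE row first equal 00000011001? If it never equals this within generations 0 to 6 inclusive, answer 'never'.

Gen 0: 00000001010
Gen 1 (rule 218): 00000010001
Gen 2 (rule 124): 00000011001
Gen 3 (rule 218): 00000111110
Gen 4 (rule 124): 00000100011
Gen 5 (rule 218): 00001010111
Gen 6 (rule 124): 00001111101

Answer: 2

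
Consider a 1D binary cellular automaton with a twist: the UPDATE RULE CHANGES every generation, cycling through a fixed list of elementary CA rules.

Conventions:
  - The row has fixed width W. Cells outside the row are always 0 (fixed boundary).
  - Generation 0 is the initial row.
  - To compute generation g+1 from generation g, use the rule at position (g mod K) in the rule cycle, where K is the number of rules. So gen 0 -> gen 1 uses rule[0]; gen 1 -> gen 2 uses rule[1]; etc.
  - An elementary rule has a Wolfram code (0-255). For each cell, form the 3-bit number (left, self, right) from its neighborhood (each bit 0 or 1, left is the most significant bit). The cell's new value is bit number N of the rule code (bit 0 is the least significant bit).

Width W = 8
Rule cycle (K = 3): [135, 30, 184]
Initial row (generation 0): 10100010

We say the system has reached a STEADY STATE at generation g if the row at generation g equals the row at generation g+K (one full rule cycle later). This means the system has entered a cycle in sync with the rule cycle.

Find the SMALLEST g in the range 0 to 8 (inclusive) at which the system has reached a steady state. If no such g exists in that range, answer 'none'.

Answer: 6

Derivation:
Gen 0: 10100010
Gen 1 (rule 135): 10101110
Gen 2 (rule 30): 10101001
Gen 3 (rule 184): 01010100
Gen 4 (rule 135): 11010101
Gen 5 (rule 30): 10010101
Gen 6 (rule 184): 01001010
Gen 7 (rule 135): 11011010
Gen 8 (rule 30): 10010011
Gen 9 (rule 184): 01001010
Gen 10 (rule 135): 11011010
Gen 11 (rule 30): 10010011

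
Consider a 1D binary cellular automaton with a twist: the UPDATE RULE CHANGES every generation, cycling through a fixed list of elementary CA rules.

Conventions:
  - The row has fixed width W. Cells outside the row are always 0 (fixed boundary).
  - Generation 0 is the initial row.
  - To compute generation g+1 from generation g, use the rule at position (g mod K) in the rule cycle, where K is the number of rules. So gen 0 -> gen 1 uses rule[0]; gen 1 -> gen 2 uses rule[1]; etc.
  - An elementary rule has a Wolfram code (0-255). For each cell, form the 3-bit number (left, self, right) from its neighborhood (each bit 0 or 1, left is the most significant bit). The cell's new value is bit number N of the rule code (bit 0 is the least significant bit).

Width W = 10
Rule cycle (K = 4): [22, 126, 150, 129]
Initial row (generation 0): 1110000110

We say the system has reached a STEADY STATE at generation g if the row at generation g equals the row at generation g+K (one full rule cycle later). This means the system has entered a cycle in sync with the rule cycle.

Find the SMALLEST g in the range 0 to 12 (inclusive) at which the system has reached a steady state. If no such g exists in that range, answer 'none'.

Answer: 9

Derivation:
Gen 0: 1110000110
Gen 1 (rule 22): 0001001001
Gen 2 (rule 126): 0011111111
Gen 3 (rule 150): 0101111110
Gen 4 (rule 129): 0000111100
Gen 5 (rule 22): 0001000010
Gen 6 (rule 126): 0011100111
Gen 7 (rule 150): 0101011010
Gen 8 (rule 129): 0000000000
Gen 9 (rule 22): 0000000000
Gen 10 (rule 126): 0000000000
Gen 11 (rule 150): 0000000000
Gen 12 (rule 129): 1111111111
Gen 13 (rule 22): 0000000000
Gen 14 (rule 126): 0000000000
Gen 15 (rule 150): 0000000000
Gen 16 (rule 129): 1111111111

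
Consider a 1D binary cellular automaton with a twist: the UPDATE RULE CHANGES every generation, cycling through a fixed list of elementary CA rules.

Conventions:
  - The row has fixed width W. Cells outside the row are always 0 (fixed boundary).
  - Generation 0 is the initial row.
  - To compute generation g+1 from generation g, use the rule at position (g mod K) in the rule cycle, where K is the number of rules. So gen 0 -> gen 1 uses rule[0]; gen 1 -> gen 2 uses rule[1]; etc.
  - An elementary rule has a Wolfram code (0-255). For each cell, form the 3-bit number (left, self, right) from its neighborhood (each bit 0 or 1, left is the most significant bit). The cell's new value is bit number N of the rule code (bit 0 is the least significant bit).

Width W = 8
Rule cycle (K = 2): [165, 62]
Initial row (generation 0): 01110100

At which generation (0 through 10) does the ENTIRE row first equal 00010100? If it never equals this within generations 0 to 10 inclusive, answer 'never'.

Answer: 5

Derivation:
Gen 0: 01110100
Gen 1 (rule 165): 00101101
Gen 2 (rule 62): 01111011
Gen 3 (rule 165): 00110100
Gen 4 (rule 62): 01101110
Gen 5 (rule 165): 00010100
Gen 6 (rule 62): 00111110
Gen 7 (rule 165): 10011100
Gen 8 (rule 62): 11110010
Gen 9 (rule 165): 01100010
Gen 10 (rule 62): 11010111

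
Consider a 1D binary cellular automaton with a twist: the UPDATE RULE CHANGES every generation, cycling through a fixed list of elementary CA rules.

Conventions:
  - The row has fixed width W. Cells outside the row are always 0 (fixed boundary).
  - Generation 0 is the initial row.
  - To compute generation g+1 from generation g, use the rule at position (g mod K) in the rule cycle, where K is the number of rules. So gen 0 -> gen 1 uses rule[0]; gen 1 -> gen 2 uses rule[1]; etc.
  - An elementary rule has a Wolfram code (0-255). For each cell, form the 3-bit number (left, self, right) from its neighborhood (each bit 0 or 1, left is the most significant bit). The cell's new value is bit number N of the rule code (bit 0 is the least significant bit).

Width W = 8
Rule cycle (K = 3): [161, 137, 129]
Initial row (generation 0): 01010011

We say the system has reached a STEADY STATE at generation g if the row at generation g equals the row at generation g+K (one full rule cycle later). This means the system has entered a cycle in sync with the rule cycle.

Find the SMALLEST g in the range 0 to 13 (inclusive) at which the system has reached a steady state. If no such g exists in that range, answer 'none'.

Answer: none

Derivation:
Gen 0: 01010011
Gen 1 (rule 161): 00100000
Gen 2 (rule 137): 10001111
Gen 3 (rule 129): 00100110
Gen 4 (rule 161): 10000000
Gen 5 (rule 137): 00111111
Gen 6 (rule 129): 10011110
Gen 7 (rule 161): 00001100
Gen 8 (rule 137): 11101001
Gen 9 (rule 129): 01000000
Gen 10 (rule 161): 00011111
Gen 11 (rule 137): 11011110
Gen 12 (rule 129): 00001100
Gen 13 (rule 161): 11100001
Gen 14 (rule 137): 11001100
Gen 15 (rule 129): 00000001
Gen 16 (rule 161): 11111100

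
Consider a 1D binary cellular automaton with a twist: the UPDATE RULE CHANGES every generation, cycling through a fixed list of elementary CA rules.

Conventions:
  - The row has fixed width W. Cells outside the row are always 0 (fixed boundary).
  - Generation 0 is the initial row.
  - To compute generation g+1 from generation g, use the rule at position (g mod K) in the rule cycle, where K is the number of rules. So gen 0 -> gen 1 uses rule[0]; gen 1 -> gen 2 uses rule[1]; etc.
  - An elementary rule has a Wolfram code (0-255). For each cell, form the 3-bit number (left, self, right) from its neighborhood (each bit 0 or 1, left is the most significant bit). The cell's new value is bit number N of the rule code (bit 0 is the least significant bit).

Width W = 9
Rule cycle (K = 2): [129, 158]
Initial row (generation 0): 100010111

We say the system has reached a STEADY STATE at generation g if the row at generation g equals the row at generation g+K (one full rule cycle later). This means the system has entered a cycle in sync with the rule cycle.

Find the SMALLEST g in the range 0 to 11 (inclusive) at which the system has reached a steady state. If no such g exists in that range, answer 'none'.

Gen 0: 100010111
Gen 1 (rule 129): 001000010
Gen 2 (rule 158): 011100111
Gen 3 (rule 129): 001000010
Gen 4 (rule 158): 011100111
Gen 5 (rule 129): 001000010
Gen 6 (rule 158): 011100111
Gen 7 (rule 129): 001000010
Gen 8 (rule 158): 011100111
Gen 9 (rule 129): 001000010
Gen 10 (rule 158): 011100111
Gen 11 (rule 129): 001000010
Gen 12 (rule 158): 011100111
Gen 13 (rule 129): 001000010

Answer: 1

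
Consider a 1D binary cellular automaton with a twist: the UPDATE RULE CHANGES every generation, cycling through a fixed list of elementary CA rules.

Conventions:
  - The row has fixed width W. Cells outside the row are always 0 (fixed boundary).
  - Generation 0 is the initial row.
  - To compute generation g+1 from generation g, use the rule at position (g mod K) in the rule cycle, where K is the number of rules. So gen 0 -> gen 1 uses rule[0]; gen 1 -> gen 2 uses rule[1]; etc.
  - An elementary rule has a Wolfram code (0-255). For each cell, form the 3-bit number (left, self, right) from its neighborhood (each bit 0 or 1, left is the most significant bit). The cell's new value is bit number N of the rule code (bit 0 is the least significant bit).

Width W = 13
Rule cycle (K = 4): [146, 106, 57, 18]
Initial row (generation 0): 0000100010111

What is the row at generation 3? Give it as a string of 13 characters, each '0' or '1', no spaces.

Gen 0: 0000100010111
Gen 1 (rule 146): 0001010100010
Gen 2 (rule 106): 0010101000100
Gen 3 (rule 57): 1001010110011

Answer: 1001010110011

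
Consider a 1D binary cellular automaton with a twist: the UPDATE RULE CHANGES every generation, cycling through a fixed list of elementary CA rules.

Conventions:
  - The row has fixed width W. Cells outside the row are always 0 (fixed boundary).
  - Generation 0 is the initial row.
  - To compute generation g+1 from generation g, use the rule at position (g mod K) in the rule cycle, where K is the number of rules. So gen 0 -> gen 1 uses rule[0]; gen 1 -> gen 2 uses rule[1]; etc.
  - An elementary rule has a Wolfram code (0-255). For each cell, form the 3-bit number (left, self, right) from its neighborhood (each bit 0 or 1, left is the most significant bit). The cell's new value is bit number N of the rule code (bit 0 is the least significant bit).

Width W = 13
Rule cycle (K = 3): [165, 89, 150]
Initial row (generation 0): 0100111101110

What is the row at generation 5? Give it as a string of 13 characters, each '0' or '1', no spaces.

Answer: 0001010010000

Derivation:
Gen 0: 0100111101110
Gen 1 (rule 165): 0100011010100
Gen 2 (rule 89): 0011011000011
Gen 3 (rule 150): 0100000100100
Gen 4 (rule 165): 0101110100101
Gen 5 (rule 89): 0001010010000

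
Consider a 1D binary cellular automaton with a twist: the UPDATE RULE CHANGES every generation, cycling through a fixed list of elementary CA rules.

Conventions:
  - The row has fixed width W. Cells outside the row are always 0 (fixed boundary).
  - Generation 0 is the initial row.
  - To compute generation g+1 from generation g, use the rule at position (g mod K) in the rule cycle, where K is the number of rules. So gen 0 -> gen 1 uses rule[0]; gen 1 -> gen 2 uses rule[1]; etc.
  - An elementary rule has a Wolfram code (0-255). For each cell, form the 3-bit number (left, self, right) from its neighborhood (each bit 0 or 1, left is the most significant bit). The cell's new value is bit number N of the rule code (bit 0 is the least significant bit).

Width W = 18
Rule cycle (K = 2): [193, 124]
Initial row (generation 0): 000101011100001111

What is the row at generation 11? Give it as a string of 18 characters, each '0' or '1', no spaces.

Answer: 001110010010001011

Derivation:
Gen 0: 000101011100001111
Gen 1 (rule 193): 110000001101100111
Gen 2 (rule 124): 111000001111110101
Gen 3 (rule 193): 011011100111110000
Gen 4 (rule 124): 011110110100011000
Gen 5 (rule 193): 001110010001001011
Gen 6 (rule 124): 001011011001101111
Gen 7 (rule 193): 100001001000100111
Gen 8 (rule 124): 110001101100110101
Gen 9 (rule 193): 010100100100010000
Gen 10 (rule 124): 011110110110011000
Gen 11 (rule 193): 001110010010001011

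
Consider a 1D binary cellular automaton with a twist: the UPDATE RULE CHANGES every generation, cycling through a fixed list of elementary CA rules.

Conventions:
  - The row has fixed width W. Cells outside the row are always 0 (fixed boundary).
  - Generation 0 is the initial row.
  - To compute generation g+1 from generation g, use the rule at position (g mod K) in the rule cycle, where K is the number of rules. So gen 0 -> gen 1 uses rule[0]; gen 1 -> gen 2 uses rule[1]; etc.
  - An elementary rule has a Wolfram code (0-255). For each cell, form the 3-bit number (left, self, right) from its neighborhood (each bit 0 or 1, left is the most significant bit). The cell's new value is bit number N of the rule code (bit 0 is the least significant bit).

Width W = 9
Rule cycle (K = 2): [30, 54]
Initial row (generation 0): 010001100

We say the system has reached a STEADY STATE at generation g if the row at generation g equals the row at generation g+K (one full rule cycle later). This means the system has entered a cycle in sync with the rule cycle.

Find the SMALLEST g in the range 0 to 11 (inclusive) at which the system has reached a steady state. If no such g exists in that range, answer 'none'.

Answer: 10

Derivation:
Gen 0: 010001100
Gen 1 (rule 30): 111011010
Gen 2 (rule 54): 000100111
Gen 3 (rule 30): 001111100
Gen 4 (rule 54): 010000010
Gen 5 (rule 30): 111000111
Gen 6 (rule 54): 000101000
Gen 7 (rule 30): 001101100
Gen 8 (rule 54): 010010010
Gen 9 (rule 30): 111111111
Gen 10 (rule 54): 000000000
Gen 11 (rule 30): 000000000
Gen 12 (rule 54): 000000000
Gen 13 (rule 30): 000000000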